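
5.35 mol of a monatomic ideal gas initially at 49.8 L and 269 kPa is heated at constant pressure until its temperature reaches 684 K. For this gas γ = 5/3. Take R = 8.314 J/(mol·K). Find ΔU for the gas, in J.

T₁ = P₁V₁/(nR) = 269×49.8/(5.35×8.314) = 301 K.
Isobaric: P stays 269 kPa; V/T = const ⇒ T₂ = 684 K, V₂ = 113 L.
For an ideal gas ΔU = nCvΔT with Cv = (3/2)R = 12.5 J/(mol·K).
ΔU = 5.35×12.5×(684−301) = 25500 J.

25500 J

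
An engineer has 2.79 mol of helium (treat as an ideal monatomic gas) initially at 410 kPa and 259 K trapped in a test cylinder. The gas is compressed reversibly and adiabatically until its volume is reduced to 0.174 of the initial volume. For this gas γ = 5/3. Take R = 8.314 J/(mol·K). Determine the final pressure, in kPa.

7560 kPa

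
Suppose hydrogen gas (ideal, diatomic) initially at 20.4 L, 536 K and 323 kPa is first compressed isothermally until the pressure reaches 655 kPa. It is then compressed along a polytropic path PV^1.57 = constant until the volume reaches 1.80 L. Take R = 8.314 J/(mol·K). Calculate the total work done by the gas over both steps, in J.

-23900 J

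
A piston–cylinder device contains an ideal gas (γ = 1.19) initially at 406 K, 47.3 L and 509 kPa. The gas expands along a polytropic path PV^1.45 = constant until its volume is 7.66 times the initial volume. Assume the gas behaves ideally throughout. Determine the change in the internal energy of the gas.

-76000 J

n = P₁V₁/(RT₁) = 509×47.3/(8.314×406) = 7.13 mol.
Polytropic n=1.45: T₂ = T₁(V₁/V₂)^(n−1) = 406×(0.131)^0.45 = 162 K; P₂ = P₁(V₁/V₂)^n = 26.6 kPa.
For an ideal gas ΔU = nCvΔT with Cv = R/(γ−1) = 43.8 J/(mol·K).
ΔU = 7.13×43.8×(162−406) = -76000 J.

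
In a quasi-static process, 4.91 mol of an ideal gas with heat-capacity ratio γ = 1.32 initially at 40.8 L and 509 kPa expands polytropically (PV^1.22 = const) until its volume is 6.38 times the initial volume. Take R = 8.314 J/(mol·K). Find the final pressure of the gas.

T₁ = P₁V₁/(nR) = 509×40.8/(4.91×8.314) = 509 K.
Polytropic n=1.22: T₂ = T₁(V₁/V₂)^(n−1) = 509×(0.157)^0.22 = 338 K; P₂ = P₁(V₁/V₂)^n = 53.1 kPa.

53.1 kPa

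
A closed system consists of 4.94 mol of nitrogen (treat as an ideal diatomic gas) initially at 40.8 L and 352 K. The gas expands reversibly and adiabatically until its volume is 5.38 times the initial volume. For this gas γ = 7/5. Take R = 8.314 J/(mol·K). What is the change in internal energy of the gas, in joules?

-17700 J

P₁ = nRT₁/V₁ = 4.94×8.314×352/40.8 = 354 kPa.
Adiabatic: TV^(γ−1) = const ⇒ T₂ = 352×(0.186)^0.400 = 180 K; PV^γ = const ⇒ P₂ = 33.6 kPa.
For an ideal gas ΔU = nCvΔT with Cv = (5/2)R = 20.8 J/(mol·K).
ΔU = 4.94×20.8×(180−352) = -17700 J.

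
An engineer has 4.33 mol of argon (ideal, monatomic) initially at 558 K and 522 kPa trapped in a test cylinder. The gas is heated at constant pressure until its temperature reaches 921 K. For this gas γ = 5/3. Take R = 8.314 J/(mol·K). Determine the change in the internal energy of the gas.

19600 J

V₁ = nRT₁/P₁ = 4.33×8.314×558/522 = 38.5 L.
Isobaric: P stays 522 kPa; V/T = const ⇒ T₂ = 921 K, V₂ = 63.5 L.
For an ideal gas ΔU = nCvΔT with Cv = (3/2)R = 12.5 J/(mol·K).
ΔU = 4.33×12.5×(921−558) = 19600 J.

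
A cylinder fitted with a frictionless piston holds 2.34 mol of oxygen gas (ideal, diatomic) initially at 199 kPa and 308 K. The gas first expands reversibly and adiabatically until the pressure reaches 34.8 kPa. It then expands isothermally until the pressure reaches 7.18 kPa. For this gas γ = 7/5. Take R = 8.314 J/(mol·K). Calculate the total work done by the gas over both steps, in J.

11600 J

V₁ = nRT₁/P₁ = 2.34×8.314×308/199 = 30.1 L.
Step 1 — Adiabatic: T₂/T₁ = (P₂/P₁)^((γ−1)/γ) ⇒ T₂ = 308×(0.175)^0.286 = 187 K; V₂ = 105 L.
ΔU = nCvΔT = 2.34×20.8×(187−308) = -5880 J.
Q = 0 for an adiabatic process, so W = −ΔU = 5880 J.
State after step 1: P = 34.8 kPa, V = 105 L, T = 187 K.
Step 2 — Isothermal: T stays 187 K; PV = const ⇒ V₂ = 507 L, P₂ = 7.18 kPa.
ΔU = 0 (ideal gas, T constant).
W = nRT ln(V₂/V₁) = 2.34×8.314×187×ln(4.85) = 5750 J.
Q = ΔU + W = 5750 J.
Net over both steps: W = 11600 J, Q = 5750 J, ΔU = -5880 J.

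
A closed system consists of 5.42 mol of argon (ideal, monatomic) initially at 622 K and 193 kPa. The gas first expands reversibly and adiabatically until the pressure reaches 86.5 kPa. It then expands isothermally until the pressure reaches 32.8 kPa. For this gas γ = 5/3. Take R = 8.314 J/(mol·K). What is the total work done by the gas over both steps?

V₁ = nRT₁/P₁ = 5.42×8.314×622/193 = 145 L.
Step 1 — Adiabatic: T₂/T₁ = (P₂/P₁)^((γ−1)/γ) ⇒ T₂ = 622×(0.448)^0.400 = 451 K; V₂ = 235 L.
ΔU = nCvΔT = 5.42×12.5×(451−622) = -11500 J.
Q = 0 for an adiabatic process, so W = −ΔU = 11500 J.
State after step 1: P = 86.5 kPa, V = 235 L, T = 451 K.
Step 2 — Isothermal: T stays 451 K; PV = const ⇒ V₂ = 620 L, P₂ = 32.8 kPa.
ΔU = 0 (ideal gas, T constant).
W = nRT ln(V₂/V₁) = 5.42×8.314×451×ln(2.64) = 19700 J.
Q = ΔU + W = 19700 J.
Net over both steps: W = 31300 J, Q = 19700 J, ΔU = -11500 J.

31300 J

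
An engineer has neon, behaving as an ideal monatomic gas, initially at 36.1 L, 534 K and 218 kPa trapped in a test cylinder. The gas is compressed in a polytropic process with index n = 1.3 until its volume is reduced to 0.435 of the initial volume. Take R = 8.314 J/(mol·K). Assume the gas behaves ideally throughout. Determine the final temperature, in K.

Polytropic n=1.3: T₂ = T₁(V₁/V₂)^(n−1) = 534×(2.30)^0.30 = 685 K; P₂ = P₁(V₁/V₂)^n = 643 kPa.

685 K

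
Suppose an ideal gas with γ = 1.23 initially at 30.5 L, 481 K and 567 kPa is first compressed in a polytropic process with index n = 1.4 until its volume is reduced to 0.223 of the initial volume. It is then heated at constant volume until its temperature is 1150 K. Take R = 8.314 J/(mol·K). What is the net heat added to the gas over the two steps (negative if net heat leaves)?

n = P₁V₁/(RT₁) = 567×30.5/(8.314×481) = 4.32 mol.
Step 1 — Polytropic n=1.4: T₂ = T₁(V₁/V₂)^(n−1) = 481×(4.48)^0.40 = 877 K; P₂ = P₁(V₁/V₂)^n = 4630 kPa.
W = (P₁V₁−P₂V₂)/(n−1) = (567×30.5−4630×6.80)/0.40 = -35600 J.
ΔU = nCvΔT = 4.32×36.1×(877−481) = 61800 J.
Q = ΔU + W = 26300 J.
State after step 1: P = 4630 kPa, V = 6.80 L, T = 877 K.
Step 2 — Isochoric: V stays 6.80 L; P/T = const ⇒ T₂ = 1150 K, P₂ = 6080 kPa.
W = 0 (no volume change).
ΔU = nCvΔT = 4.32×36.1×(1150−877) = 42700 J.
Q = ΔU = 42700 J.
Net over both steps: W = -35600 J, Q = 69000 J, ΔU = 105000 J.

69000 J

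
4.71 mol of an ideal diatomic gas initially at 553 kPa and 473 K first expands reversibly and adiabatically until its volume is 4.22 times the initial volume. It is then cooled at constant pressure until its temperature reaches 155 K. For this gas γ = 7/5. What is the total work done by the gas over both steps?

V₁ = nRT₁/P₁ = 4.71×8.314×473/553 = 33.5 L.
Step 1 — Adiabatic: TV^(γ−1) = const ⇒ T₂ = 473×(0.237)^0.400 = 266 K; PV^γ = const ⇒ P₂ = 73.7 kPa.
ΔU = nCvΔT = 4.71×20.8×(266−473) = -20300 J.
Q = 0 for an adiabatic process, so W = −ΔU = 20300 J.
State after step 1: P = 73.7 kPa, V = 141 L, T = 266 K.
Step 2 — Isobaric: P stays 73.7 kPa; V/T = const ⇒ T₂ = 155 K, V₂ = 82.4 L.
W = PΔV = 73.7×(82.4−141) kPa·L = -4340 J.
ΔU = nCvΔT = 4.71×20.8×(155−266) = -10900 J.
Q = ΔU + W = nCpΔT = -15200 J.
Net over both steps: W = 15900 J, Q = -15200 J, ΔU = -31100 J.

15900 J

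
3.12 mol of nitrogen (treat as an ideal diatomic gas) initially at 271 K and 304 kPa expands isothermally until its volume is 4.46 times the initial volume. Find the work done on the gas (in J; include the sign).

-10500 J

V₁ = nRT₁/P₁ = 3.12×8.314×271/304 = 23.1 L.
Isothermal: T stays 271 K; PV = const ⇒ V₂ = 103 L, P₂ = 68.2 kPa.
W = nRT ln(V₂/V₁) = 3.12×8.314×271×ln(4.46) = 10500 J.
Work done on the gas = −W_by = -10500 J.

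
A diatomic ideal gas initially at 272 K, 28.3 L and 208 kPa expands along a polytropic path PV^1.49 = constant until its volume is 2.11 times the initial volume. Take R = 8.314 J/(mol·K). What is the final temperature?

189 K

Polytropic n=1.49: T₂ = T₁(V₁/V₂)^(n−1) = 272×(0.474)^0.49 = 189 K; P₂ = P₁(V₁/V₂)^n = 68.4 kPa.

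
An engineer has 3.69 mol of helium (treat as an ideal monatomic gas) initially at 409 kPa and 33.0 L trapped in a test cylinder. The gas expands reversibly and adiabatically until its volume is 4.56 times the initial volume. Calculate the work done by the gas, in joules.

12900 J

T₁ = P₁V₁/(nR) = 409×33.0/(3.69×8.314) = 440 K.
Adiabatic: TV^(γ−1) = const ⇒ T₂ = 440×(0.219)^0.667 = 160 K; PV^γ = const ⇒ P₂ = 32.6 kPa.
ΔU = nCvΔT = 3.69×12.5×(160−440) = -12900 J.
Q = 0 for an adiabatic process, so W = −ΔU = 12900 J.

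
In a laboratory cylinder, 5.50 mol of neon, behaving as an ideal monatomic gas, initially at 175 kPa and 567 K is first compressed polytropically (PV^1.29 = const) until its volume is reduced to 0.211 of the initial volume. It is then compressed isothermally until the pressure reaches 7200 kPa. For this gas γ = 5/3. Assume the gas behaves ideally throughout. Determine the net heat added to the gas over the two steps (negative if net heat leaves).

-98400 J

V₁ = nRT₁/P₁ = 5.50×8.314×567/175 = 148 L.
Step 1 — Polytropic n=1.29: T₂ = T₁(V₁/V₂)^(n−1) = 567×(4.74)^0.29 = 890 K; P₂ = P₁(V₁/V₂)^n = 1300 kPa.
W = (P₁V₁−P₂V₂)/(n−1) = (175×148−1300×31.3)/0.29 = -51000 J.
ΔU = nCvΔT = 5.50×12.5×(890−567) = 22200 J.
Q = ΔU + W = -28800 J.
State after step 1: P = 1300 kPa, V = 31.3 L, T = 890 K.
Step 2 — Isothermal: T stays 890 K; PV = const ⇒ V₂ = 5.65 L, P₂ = 7200 kPa.
ΔU = 0 (ideal gas, T constant).
W = nRT ln(V₂/V₁) = 5.50×8.314×890×ln(0.181) = -69600 J.
Q = ΔU + W = -69600 J.
Net over both steps: W = -121000 J, Q = -98400 J, ΔU = 22200 J.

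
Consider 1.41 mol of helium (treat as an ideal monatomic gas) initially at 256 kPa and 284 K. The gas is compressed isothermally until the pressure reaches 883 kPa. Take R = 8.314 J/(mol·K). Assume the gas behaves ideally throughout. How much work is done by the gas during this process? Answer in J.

V₁ = nRT₁/P₁ = 1.41×8.314×284/256 = 13.0 L.
Isothermal: T stays 284 K; PV = const ⇒ V₂ = 3.77 L, P₂ = 883 kPa.
W = nRT ln(V₂/V₁) = 1.41×8.314×284×ln(0.290) = -4120 J.

-4120 J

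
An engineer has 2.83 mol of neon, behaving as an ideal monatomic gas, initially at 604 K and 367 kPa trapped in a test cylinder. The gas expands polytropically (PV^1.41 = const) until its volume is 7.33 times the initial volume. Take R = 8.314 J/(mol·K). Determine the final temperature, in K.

267 K

V₁ = nRT₁/P₁ = 2.83×8.314×604/367 = 38.7 L.
Polytropic n=1.41: T₂ = T₁(V₁/V₂)^(n−1) = 604×(0.136)^0.41 = 267 K; P₂ = P₁(V₁/V₂)^n = 22.1 kPa.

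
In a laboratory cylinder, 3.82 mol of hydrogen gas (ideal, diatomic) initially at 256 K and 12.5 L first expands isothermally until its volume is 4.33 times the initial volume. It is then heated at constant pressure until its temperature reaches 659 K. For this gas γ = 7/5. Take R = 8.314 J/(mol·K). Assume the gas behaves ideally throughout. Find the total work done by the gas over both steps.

24700 J

P₁ = nRT₁/V₁ = 3.82×8.314×256/12.5 = 650 kPa.
Step 1 — Isothermal: T stays 256 K; PV = const ⇒ V₂ = 54.1 L, P₂ = 150 kPa.
ΔU = 0 (ideal gas, T constant).
W = nRT ln(V₂/V₁) = 3.82×8.314×256×ln(4.33) = 11900 J.
Q = ΔU + W = 11900 J.
State after step 1: P = 150 kPa, V = 54.1 L, T = 256 K.
Step 2 — Isobaric: P stays 150 kPa; V/T = const ⇒ T₂ = 659 K, V₂ = 139 L.
W = PΔV = 150×(139−54.1) kPa·L = 12800 J.
ΔU = nCvΔT = 3.82×20.8×(659−256) = 32000 J.
Q = ΔU + W = nCpΔT = 44800 J.
Net over both steps: W = 24700 J, Q = 56700 J, ΔU = 32000 J.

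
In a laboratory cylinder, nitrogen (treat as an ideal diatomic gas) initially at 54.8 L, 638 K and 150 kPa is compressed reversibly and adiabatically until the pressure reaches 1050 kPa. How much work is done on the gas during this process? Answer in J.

n = P₁V₁/(RT₁) = 150×54.8/(8.314×638) = 1.55 mol.
Adiabatic: T₂/T₁ = (P₂/P₁)^((γ−1)/γ) ⇒ T₂ = 638×(7.00)^0.286 = 1110 K; V₂ = 13.7 L.
ΔU = nCvΔT = 1.55×20.8×(1110−638) = 15300 J.
Q = 0 for an adiabatic process, so W = −ΔU = -15300 J.
Work done on the gas = −W_by = 15300 J.

15300 J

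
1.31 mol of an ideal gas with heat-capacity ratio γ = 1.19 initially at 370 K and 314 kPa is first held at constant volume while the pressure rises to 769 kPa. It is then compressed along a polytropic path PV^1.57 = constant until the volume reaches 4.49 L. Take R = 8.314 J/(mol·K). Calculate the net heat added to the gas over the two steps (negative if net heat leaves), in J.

V₁ = nRT₁/P₁ = 1.31×8.314×370/314 = 12.8 L.
Step 1 — Isochoric: V stays 12.8 L; P/T = const ⇒ T₂ = 906 K, P₂ = 769 kPa.
W = 0 (no volume change).
ΔU = nCvΔT = 1.31×43.8×(906−370) = 30700 J.
Q = ΔU = 30700 J.
State after step 1: P = 769 kPa, V = 12.8 L, T = 906 K.
Step 2 — Polytropic n=1.57: T₂ = T₁(V₁/V₂)^(n−1) = 906×(2.86)^0.57 = 1650 K; P₂ = P₁(V₁/V₂)^n = 4000 kPa.
W = (P₁V₁−P₂V₂)/(n−1) = (769×12.8−4000×4.49)/0.57 = -14200 J.
ΔU = nCvΔT = 1.31×43.8×(1650−906) = 42600 J.
Q = ΔU + W = 28400 J.
Net over both steps: W = -14200 J, Q = 59100 J, ΔU = 73300 J.

59100 J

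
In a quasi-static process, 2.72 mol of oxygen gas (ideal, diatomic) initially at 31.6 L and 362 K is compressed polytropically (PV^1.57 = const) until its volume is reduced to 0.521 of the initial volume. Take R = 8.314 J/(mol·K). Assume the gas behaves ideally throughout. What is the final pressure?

P₁ = nRT₁/V₁ = 2.72×8.314×362/31.6 = 259 kPa.
Polytropic n=1.57: T₂ = T₁(V₁/V₂)^(n−1) = 362×(1.92)^0.57 = 525 K; P₂ = P₁(V₁/V₂)^n = 721 kPa.

721 kPa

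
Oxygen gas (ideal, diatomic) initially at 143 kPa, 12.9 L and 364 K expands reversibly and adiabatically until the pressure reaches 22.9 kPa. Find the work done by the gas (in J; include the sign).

1880 J

n = P₁V₁/(RT₁) = 143×12.9/(8.314×364) = 0.610 mol.
Adiabatic: T₂/T₁ = (P₂/P₁)^((γ−1)/γ) ⇒ T₂ = 364×(0.160)^0.286 = 216 K; V₂ = 47.7 L.
ΔU = nCvΔT = 0.610×20.8×(216−364) = -1880 J.
Q = 0 for an adiabatic process, so W = −ΔU = 1880 J.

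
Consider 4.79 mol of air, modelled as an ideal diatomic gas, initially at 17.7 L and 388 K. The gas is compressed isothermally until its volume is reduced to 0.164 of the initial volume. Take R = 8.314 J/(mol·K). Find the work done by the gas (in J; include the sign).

P₁ = nRT₁/V₁ = 4.79×8.314×388/17.7 = 873 kPa.
Isothermal: T stays 388 K; PV = const ⇒ V₂ = 2.90 L, P₂ = 5320 kPa.
W = nRT ln(V₂/V₁) = 4.79×8.314×388×ln(0.164) = -27900 J.

-27900 J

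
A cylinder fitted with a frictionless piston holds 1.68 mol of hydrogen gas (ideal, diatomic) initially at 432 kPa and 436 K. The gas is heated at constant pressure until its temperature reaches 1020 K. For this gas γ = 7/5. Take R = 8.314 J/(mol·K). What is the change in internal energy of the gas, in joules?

V₁ = nRT₁/P₁ = 1.68×8.314×436/432 = 14.1 L.
Isobaric: P stays 432 kPa; V/T = const ⇒ T₂ = 1020 K, V₂ = 33.0 L.
For an ideal gas ΔU = nCvΔT with Cv = (5/2)R = 20.8 J/(mol·K).
ΔU = 1.68×20.8×(1020−436) = 20400 J.

20400 J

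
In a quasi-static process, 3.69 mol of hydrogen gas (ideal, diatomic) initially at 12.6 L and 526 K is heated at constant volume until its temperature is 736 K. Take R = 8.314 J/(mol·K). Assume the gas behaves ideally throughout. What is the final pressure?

1790 kPa

P₁ = nRT₁/V₁ = 3.69×8.314×526/12.6 = 1280 kPa.
Isochoric: V stays 12.6 L; P/T = const ⇒ T₂ = 736 K, P₂ = 1790 kPa.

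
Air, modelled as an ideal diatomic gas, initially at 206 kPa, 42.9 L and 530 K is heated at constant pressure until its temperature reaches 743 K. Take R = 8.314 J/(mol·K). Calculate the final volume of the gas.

Isobaric: P stays 206 kPa; V/T = const ⇒ T₂ = 743 K, V₂ = 60.1 L.

60.1 L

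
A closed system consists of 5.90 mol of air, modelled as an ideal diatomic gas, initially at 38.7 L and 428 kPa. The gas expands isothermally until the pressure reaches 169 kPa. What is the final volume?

98.0 L

T₁ = P₁V₁/(nR) = 428×38.7/(5.90×8.314) = 338 K.
Isothermal: T stays 338 K; PV = const ⇒ V₂ = 98.0 L, P₂ = 169 kPa.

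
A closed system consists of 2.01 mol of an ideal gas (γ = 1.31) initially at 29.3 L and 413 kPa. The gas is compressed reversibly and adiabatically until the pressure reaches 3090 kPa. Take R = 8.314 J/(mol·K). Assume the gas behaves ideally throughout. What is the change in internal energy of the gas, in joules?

T₁ = P₁V₁/(nR) = 413×29.3/(2.01×8.314) = 724 K.
Adiabatic: T₂/T₁ = (P₂/P₁)^((γ−1)/γ) ⇒ T₂ = 724×(7.48)^0.237 = 1170 K; V₂ = 6.31 L.
For an ideal gas ΔU = nCvΔT with Cv = R/(γ−1) = 26.8 J/(mol·K).
ΔU = 2.01×26.8×(1170−724) = 23800 J.

23800 J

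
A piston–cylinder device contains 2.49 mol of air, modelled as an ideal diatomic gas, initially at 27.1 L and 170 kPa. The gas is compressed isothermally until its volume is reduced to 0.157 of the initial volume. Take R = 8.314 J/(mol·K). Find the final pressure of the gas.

T₁ = P₁V₁/(nR) = 170×27.1/(2.49×8.314) = 223 K.
Isothermal: T stays 223 K; PV = const ⇒ V₂ = 4.25 L, P₂ = 1080 kPa.

1080 kPa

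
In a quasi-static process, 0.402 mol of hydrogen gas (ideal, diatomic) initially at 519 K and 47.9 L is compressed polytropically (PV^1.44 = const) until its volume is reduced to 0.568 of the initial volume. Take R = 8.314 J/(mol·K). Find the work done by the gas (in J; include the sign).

-1110 J

P₁ = nRT₁/V₁ = 0.402×8.314×519/47.9 = 36.2 kPa.
Polytropic n=1.44: T₂ = T₁(V₁/V₂)^(n−1) = 519×(1.76)^0.44 = 666 K; P₂ = P₁(V₁/V₂)^n = 81.8 kPa.
W = (P₁V₁−P₂V₂)/(n−1) = (36.2×47.9−81.8×27.2)/0.44 = -1110 J.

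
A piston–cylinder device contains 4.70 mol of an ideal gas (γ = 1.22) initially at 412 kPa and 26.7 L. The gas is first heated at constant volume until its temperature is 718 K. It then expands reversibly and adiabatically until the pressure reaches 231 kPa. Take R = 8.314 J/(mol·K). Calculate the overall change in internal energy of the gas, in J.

T₁ = P₁V₁/(nR) = 412×26.7/(4.70×8.314) = 282 K.
Step 1 — Isochoric: V stays 26.7 L; P/T = const ⇒ T₂ = 718 K, P₂ = 1050 kPa.
W = 0 (no volume change).
ΔU = nCvΔT = 4.70×37.8×(718−282) = 77500 J.
Q = ΔU = 77500 J.
State after step 1: P = 1050 kPa, V = 26.7 L, T = 718 K.
Step 2 — Adiabatic: T₂/T₁ = (P₂/P₁)^((γ−1)/γ) ⇒ T₂ = 718×(0.220)^0.180 = 546 K; V₂ = 92.4 L.
ΔU = nCvΔT = 4.70×37.8×(546−718) = -30500 J.
Q = 0 for an adiabatic process, so W = −ΔU = 30500 J.
Net over both steps: W = 30500 J, Q = 77500 J, ΔU = 47000 J.

47000 J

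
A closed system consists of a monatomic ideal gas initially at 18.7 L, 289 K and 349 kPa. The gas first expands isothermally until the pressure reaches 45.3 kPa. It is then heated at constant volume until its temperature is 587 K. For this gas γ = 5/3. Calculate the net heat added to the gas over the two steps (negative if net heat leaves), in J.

23400 J

n = P₁V₁/(RT₁) = 349×18.7/(8.314×289) = 2.72 mol.
Step 1 — Isothermal: T stays 289 K; PV = const ⇒ V₂ = 144 L, P₂ = 45.3 kPa.
ΔU = 0 (ideal gas, T constant).
W = nRT ln(V₂/V₁) = 2.72×8.314×289×ln(7.70) = 13300 J.
Q = ΔU + W = 13300 J.
State after step 1: P = 45.3 kPa, V = 144 L, T = 289 K.
Step 2 — Isochoric: V stays 144 L; P/T = const ⇒ T₂ = 587 K, P₂ = 92.0 kPa.
W = 0 (no volume change).
ΔU = nCvΔT = 2.72×12.5×(587−289) = 10100 J.
Q = ΔU = 10100 J.
Net over both steps: W = 13300 J, Q = 23400 J, ΔU = 10100 J.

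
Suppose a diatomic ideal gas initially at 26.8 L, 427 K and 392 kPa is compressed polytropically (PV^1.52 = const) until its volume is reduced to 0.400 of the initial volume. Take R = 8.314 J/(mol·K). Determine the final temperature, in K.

Polytropic n=1.52: T₂ = T₁(V₁/V₂)^(n−1) = 427×(2.50)^0.52 = 688 K; P₂ = P₁(V₁/V₂)^n = 1580 kPa.

688 K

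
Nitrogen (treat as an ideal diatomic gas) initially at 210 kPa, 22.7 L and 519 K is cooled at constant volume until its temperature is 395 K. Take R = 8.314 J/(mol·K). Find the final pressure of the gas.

Isochoric: V stays 22.7 L; P/T = const ⇒ T₂ = 395 K, P₂ = 160 kPa.

160 kPa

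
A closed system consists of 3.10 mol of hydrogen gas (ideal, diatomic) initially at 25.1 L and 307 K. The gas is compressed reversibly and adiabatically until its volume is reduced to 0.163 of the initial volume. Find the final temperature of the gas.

634 K

P₁ = nRT₁/V₁ = 3.10×8.314×307/25.1 = 315 kPa.
Adiabatic: TV^(γ−1) = const ⇒ T₂ = 307×(6.13)^0.400 = 634 K; PV^γ = const ⇒ P₂ = 4000 kPa.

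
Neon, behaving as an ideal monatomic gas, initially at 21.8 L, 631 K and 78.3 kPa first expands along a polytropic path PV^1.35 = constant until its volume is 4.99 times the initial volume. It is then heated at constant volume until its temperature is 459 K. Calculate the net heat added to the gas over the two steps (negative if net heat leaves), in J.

n = P₁V₁/(RT₁) = 78.3×21.8/(8.314×631) = 0.325 mol.
Step 1 — Polytropic n=1.35: T₂ = T₁(V₁/V₂)^(n−1) = 631×(0.200)^0.35 = 359 K; P₂ = P₁(V₁/V₂)^n = 8.94 kPa.
W = (P₁V₁−P₂V₂)/(n−1) = (78.3×21.8−8.94×109)/0.35 = 2100 J.
ΔU = nCvΔT = 0.325×12.5×(359−631) = -1100 J.
Q = ΔU + W = 997 J.
State after step 1: P = 8.94 kPa, V = 109 L, T = 359 K.
Step 2 — Isochoric: V stays 109 L; P/T = const ⇒ T₂ = 459 K, P₂ = 11.4 kPa.
W = 0 (no volume change).
ΔU = nCvΔT = 0.325×12.5×(459−359) = 404 J.
Q = ΔU = 404 J.
Net over both steps: W = 2100 J, Q = 1400 J, ΔU = -698 J.

1400 J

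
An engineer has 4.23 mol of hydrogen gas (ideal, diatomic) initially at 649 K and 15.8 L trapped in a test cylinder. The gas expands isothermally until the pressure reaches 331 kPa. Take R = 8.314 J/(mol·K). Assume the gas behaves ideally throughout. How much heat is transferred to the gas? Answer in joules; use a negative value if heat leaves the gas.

33600 J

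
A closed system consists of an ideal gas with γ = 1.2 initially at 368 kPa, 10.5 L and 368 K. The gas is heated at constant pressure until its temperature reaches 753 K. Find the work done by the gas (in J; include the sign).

4040 J

n = P₁V₁/(RT₁) = 368×10.5/(8.314×368) = 1.26 mol.
Isobaric: P stays 368 kPa; V/T = const ⇒ T₂ = 753 K, V₂ = 21.5 L.
W = PΔV = 368×(21.5−10.5) kPa·L = 4040 J.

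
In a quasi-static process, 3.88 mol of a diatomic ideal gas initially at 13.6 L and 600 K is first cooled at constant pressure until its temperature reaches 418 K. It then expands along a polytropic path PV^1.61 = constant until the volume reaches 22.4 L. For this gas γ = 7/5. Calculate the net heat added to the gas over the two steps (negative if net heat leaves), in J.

P₁ = nRT₁/V₁ = 3.88×8.314×600/13.6 = 1420 kPa.
Step 1 — Isobaric: P stays 1420 kPa; V/T = const ⇒ T₂ = 418 K, V₂ = 9.47 L.
W = PΔV = 1420×(9.47−13.6) kPa·L = -5870 J.
ΔU = nCvΔT = 3.88×20.8×(418−600) = -14700 J.
Q = ΔU + W = nCpΔT = -20500 J.
State after step 1: P = 1420 kPa, V = 9.47 L, T = 418 K.
Step 2 — Polytropic n=1.61: T₂ = T₁(V₁/V₂)^(n−1) = 418×(0.423)^0.61 = 247 K; P₂ = P₁(V₁/V₂)^n = 356 kPa.
W = (P₁V₁−P₂V₂)/(n−1) = (1420×9.47−356×22.4)/0.61 = 9030 J.
ΔU = nCvΔT = 3.88×20.8×(247−418) = -13800 J.
Q = ΔU + W = -4740 J.
Net over both steps: W = 3160 J, Q = -25300 J, ΔU = -28400 J.

-25300 J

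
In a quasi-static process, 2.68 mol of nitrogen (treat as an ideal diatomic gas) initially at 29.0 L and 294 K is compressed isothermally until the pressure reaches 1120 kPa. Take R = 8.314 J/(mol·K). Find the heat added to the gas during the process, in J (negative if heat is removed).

-10500 J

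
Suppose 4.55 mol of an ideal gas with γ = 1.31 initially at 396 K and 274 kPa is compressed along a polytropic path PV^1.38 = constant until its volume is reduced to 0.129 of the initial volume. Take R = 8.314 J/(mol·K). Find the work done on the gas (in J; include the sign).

46400 J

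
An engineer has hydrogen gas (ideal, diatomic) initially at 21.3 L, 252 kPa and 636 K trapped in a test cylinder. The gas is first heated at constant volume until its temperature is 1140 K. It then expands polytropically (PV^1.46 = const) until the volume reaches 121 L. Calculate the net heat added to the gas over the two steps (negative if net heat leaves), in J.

n = P₁V₁/(RT₁) = 252×21.3/(8.314×636) = 1.02 mol.
Step 1 — Isochoric: V stays 21.3 L; P/T = const ⇒ T₂ = 1140 K, P₂ = 452 kPa.
W = 0 (no volume change).
ΔU = nCvΔT = 1.02×20.8×(1140−636) = 10600 J.
Q = ΔU = 10600 J.
State after step 1: P = 452 kPa, V = 21.3 L, T = 1140 K.
Step 2 — Polytropic n=1.46: T₂ = T₁(V₁/V₂)^(n−1) = 1140×(0.176)^0.46 = 513 K; P₂ = P₁(V₁/V₂)^n = 35.8 kPa.
W = (P₁V₁−P₂V₂)/(n−1) = (452×21.3−35.8×121)/0.46 = 11500 J.
ΔU = nCvΔT = 1.02×20.8×(513−1140) = -13200 J.
Q = ΔU + W = -1730 J.
Net over both steps: W = 11500 J, Q = 8910 J, ΔU = -2600 J.

8910 J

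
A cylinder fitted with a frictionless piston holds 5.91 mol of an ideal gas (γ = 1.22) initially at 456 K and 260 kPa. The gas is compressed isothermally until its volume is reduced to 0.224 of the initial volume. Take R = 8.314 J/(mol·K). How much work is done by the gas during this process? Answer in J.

-33500 J

V₁ = nRT₁/P₁ = 5.91×8.314×456/260 = 86.2 L.
Isothermal: T stays 456 K; PV = const ⇒ V₂ = 19.3 L, P₂ = 1160 kPa.
W = nRT ln(V₂/V₁) = 5.91×8.314×456×ln(0.224) = -33500 J.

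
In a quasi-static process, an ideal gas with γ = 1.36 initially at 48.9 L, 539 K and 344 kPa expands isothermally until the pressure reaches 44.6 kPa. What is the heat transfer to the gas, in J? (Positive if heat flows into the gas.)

n = P₁V₁/(RT₁) = 344×48.9/(8.314×539) = 3.75 mol.
Isothermal: T stays 539 K; PV = const ⇒ V₂ = 377 L, P₂ = 44.6 kPa.
ΔU = 0 (ideal gas, T constant).
W = nRT ln(V₂/V₁) = 3.75×8.314×539×ln(7.71) = 34400 J.
Q = ΔU + W = 34400 J.

34400 J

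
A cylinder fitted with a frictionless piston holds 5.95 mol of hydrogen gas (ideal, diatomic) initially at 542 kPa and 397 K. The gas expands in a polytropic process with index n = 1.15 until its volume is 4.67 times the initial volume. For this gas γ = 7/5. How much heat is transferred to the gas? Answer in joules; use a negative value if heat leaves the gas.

V₁ = nRT₁/P₁ = 5.95×8.314×397/542 = 36.2 L.
Polytropic n=1.15: T₂ = T₁(V₁/V₂)^(n−1) = 397×(0.214)^0.15 = 315 K; P₂ = P₁(V₁/V₂)^n = 92.1 kPa.
W = (P₁V₁−P₂V₂)/(n−1) = (542×36.2−92.1×169)/0.15 = 27000 J.
ΔU = nCvΔT = 5.95×20.8×(315−397) = -10100 J.
Q = ΔU + W = 16900 J.

16900 J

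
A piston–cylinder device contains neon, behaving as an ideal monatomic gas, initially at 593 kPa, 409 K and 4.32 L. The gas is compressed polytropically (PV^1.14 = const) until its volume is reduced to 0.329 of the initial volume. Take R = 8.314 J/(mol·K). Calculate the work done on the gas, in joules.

3080 J

n = P₁V₁/(RT₁) = 593×4.32/(8.314×409) = 0.753 mol.
Polytropic n=1.14: T₂ = T₁(V₁/V₂)^(n−1) = 409×(3.04)^0.14 = 478 K; P₂ = P₁(V₁/V₂)^n = 2110 kPa.
W = (P₁V₁−P₂V₂)/(n−1) = (593×4.32−2110×1.42)/0.14 = -3080 J.
Work done on the gas = −W_by = 3080 J.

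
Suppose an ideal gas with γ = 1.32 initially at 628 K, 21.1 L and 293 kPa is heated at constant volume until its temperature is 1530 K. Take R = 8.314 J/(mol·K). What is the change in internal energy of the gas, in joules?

27700 J

n = P₁V₁/(RT₁) = 293×21.1/(8.314×628) = 1.18 mol.
Isochoric: V stays 21.1 L; P/T = const ⇒ T₂ = 1530 K, P₂ = 714 kPa.
For an ideal gas ΔU = nCvΔT with Cv = R/(γ−1) = 26.0 J/(mol·K).
ΔU = 1.18×26.0×(1530−628) = 27700 J.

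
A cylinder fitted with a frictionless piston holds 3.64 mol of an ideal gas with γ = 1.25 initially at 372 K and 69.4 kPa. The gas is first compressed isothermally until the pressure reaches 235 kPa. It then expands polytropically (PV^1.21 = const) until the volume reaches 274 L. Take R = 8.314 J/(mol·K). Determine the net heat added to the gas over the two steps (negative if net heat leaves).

-11100 J

V₁ = nRT₁/P₁ = 3.64×8.314×372/69.4 = 162 L.
Step 1 — Isothermal: T stays 372 K; PV = const ⇒ V₂ = 47.9 L, P₂ = 235 kPa.
ΔU = 0 (ideal gas, T constant).
W = nRT ln(V₂/V₁) = 3.64×8.314×372×ln(0.295) = -13700 J.
Q = ΔU + W = -13700 J.
State after step 1: P = 235 kPa, V = 47.9 L, T = 372 K.
Step 2 — Polytropic n=1.21: T₂ = T₁(V₁/V₂)^(n−1) = 372×(0.175)^0.21 = 258 K; P₂ = P₁(V₁/V₂)^n = 28.5 kPa.
W = (P₁V₁−P₂V₂)/(n−1) = (235×47.9−28.5×274)/0.21 = 16400 J.
ΔU = nCvΔT = 3.64×33.3×(258−372) = -13800 J.
Q = ΔU + W = 2630 J.
Net over both steps: W = 2710 J, Q = -11100 J, ΔU = -13800 J.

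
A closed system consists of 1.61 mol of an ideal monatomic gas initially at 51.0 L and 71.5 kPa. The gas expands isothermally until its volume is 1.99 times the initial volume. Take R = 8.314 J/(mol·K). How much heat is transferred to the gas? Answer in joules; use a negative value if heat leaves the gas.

2510 J

T₁ = P₁V₁/(nR) = 71.5×51.0/(1.61×8.314) = 272 K.
Isothermal: T stays 272 K; PV = const ⇒ V₂ = 101 L, P₂ = 35.9 kPa.
ΔU = 0 (ideal gas, T constant).
W = nRT ln(V₂/V₁) = 1.61×8.314×272×ln(1.99) = 2510 J.
Q = ΔU + W = 2510 J.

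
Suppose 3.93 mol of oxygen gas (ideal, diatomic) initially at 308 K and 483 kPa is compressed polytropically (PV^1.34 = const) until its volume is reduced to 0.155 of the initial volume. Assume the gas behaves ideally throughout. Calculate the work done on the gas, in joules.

V₁ = nRT₁/P₁ = 3.93×8.314×308/483 = 20.8 L.
Polytropic n=1.34: T₂ = T₁(V₁/V₂)^(n−1) = 308×(6.45)^0.34 = 581 K; P₂ = P₁(V₁/V₂)^n = 5870 kPa.
W = (P₁V₁−P₂V₂)/(n−1) = (483×20.8−5870×3.23)/0.34 = -26200 J.
Work done on the gas = −W_by = 26200 J.

26200 J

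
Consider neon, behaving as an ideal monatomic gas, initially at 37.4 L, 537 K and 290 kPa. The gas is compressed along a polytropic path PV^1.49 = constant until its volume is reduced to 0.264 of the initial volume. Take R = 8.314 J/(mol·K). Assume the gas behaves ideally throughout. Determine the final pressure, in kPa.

Polytropic n=1.49: T₂ = T₁(V₁/V₂)^(n−1) = 537×(3.79)^0.49 = 1030 K; P₂ = P₁(V₁/V₂)^n = 2110 kPa.

2110 kPa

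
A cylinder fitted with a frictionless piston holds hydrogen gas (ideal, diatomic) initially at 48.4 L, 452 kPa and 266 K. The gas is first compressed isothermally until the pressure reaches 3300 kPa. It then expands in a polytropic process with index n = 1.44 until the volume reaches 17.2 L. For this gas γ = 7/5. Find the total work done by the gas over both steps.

n = P₁V₁/(RT₁) = 452×48.4/(8.314×266) = 9.89 mol.
Step 1 — Isothermal: T stays 266 K; PV = const ⇒ V₂ = 6.63 L, P₂ = 3300 kPa.
ΔU = 0 (ideal gas, T constant).
W = nRT ln(V₂/V₁) = 9.89×8.314×266×ln(0.137) = -43500 J.
Q = ΔU + W = -43500 J.
State after step 1: P = 3300 kPa, V = 6.63 L, T = 266 K.
Step 2 — Polytropic n=1.44: T₂ = T₁(V₁/V₂)^(n−1) = 266×(0.385)^0.44 = 175 K; P₂ = P₁(V₁/V₂)^n = 836 kPa.
W = (P₁V₁−P₂V₂)/(n−1) = (3300×6.63−836×17.2)/0.44 = 17000 J.
ΔU = nCvΔT = 9.89×20.8×(175−266) = -18700 J.
Q = ΔU + W = -1700 J.
Net over both steps: W = -26500 J, Q = -45200 J, ΔU = -18700 J.

-26500 J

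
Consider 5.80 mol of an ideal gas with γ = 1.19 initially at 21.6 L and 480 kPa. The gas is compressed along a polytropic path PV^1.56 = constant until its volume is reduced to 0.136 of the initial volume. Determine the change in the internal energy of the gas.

T₁ = P₁V₁/(nR) = 480×21.6/(5.80×8.314) = 215 K.
Polytropic n=1.56: T₂ = T₁(V₁/V₂)^(n−1) = 215×(7.35)^0.56 = 657 K; P₂ = P₁(V₁/V₂)^n = 10800 kPa.
For an ideal gas ΔU = nCvΔT with Cv = R/(γ−1) = 43.8 J/(mol·K).
ΔU = 5.80×43.8×(657−215) = 112000 J.

112000 J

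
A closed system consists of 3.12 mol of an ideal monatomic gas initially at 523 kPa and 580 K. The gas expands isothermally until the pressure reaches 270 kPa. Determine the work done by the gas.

V₁ = nRT₁/P₁ = 3.12×8.314×580/523 = 28.8 L.
Isothermal: T stays 580 K; PV = const ⇒ V₂ = 55.7 L, P₂ = 270 kPa.
W = nRT ln(V₂/V₁) = 3.12×8.314×580×ln(1.94) = 9950 J.

9950 J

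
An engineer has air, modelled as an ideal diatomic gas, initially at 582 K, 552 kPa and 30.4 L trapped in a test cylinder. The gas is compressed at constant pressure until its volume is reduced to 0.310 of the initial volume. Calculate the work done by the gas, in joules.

n = P₁V₁/(RT₁) = 552×30.4/(8.314×582) = 3.47 mol.
Isobaric: P stays 552 kPa; V/T = const ⇒ T₂ = 180 K, V₂ = 9.42 L.
W = PΔV = 552×(9.42−30.4) kPa·L = -11600 J.

-11600 J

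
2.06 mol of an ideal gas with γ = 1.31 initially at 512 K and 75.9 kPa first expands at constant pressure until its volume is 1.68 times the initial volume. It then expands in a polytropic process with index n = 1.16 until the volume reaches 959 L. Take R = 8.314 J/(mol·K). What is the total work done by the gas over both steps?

26700 J

V₁ = nRT₁/P₁ = 2.06×8.314×512/75.9 = 116 L.
Step 1 — Isobaric: P stays 75.9 kPa; V/T = const ⇒ T₂ = 860 K, V₂ = 194 L.
W = PΔV = 75.9×(194−116) kPa·L = 5960 J.
ΔU = nCvΔT = 2.06×26.8×(860−512) = 19200 J.
Q = ΔU + W = nCpΔT = 25200 J.
State after step 1: P = 75.9 kPa, V = 194 L, T = 860 K.
Step 2 — Polytropic n=1.16: T₂ = T₁(V₁/V₂)^(n−1) = 860×(0.202)^0.16 = 666 K; P₂ = P₁(V₁/V₂)^n = 11.9 kPa.
W = (P₁V₁−P₂V₂)/(n−1) = (75.9×194−11.9×959)/0.16 = 20800 J.
ΔU = nCvΔT = 2.06×26.8×(666−860) = -10700 J.
Q = ΔU + W = 10000 J.
Net over both steps: W = 26700 J, Q = 35200 J, ΔU = 8520 J.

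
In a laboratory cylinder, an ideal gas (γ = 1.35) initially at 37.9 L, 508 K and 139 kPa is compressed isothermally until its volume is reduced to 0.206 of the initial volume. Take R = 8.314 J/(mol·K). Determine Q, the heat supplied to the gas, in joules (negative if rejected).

n = P₁V₁/(RT₁) = 139×37.9/(8.314×508) = 1.25 mol.
Isothermal: T stays 508 K; PV = const ⇒ V₂ = 7.81 L, P₂ = 675 kPa.
ΔU = 0 (ideal gas, T constant).
W = nRT ln(V₂/V₁) = 1.25×8.314×508×ln(0.206) = -8320 J.
Q = ΔU + W = -8320 J.

-8320 J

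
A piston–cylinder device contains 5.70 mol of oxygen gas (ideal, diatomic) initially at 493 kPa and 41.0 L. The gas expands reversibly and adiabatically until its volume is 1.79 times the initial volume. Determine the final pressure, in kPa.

T₁ = P₁V₁/(nR) = 493×41.0/(5.70×8.314) = 427 K.
Adiabatic: TV^(γ−1) = const ⇒ T₂ = 427×(0.559)^0.400 = 338 K; PV^γ = const ⇒ P₂ = 218 kPa.

218 kPa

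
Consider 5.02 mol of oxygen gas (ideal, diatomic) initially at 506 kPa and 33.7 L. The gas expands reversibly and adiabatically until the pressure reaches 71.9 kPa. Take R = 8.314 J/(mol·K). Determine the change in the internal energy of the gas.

-18200 J

T₁ = P₁V₁/(nR) = 506×33.7/(5.02×8.314) = 409 K.
Adiabatic: T₂/T₁ = (P₂/P₁)^((γ−1)/γ) ⇒ T₂ = 409×(0.142)^0.286 = 234 K; V₂ = 136 L.
For an ideal gas ΔU = nCvΔT with Cv = (5/2)R = 20.8 J/(mol·K).
ΔU = 5.02×20.8×(234−409) = -18200 J.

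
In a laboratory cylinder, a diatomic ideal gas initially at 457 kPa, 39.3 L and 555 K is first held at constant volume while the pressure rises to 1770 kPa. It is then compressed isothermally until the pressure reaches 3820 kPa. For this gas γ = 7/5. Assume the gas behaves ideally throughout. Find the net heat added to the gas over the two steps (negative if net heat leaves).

75500 J

n = P₁V₁/(RT₁) = 457×39.3/(8.314×555) = 3.89 mol.
Step 1 — Isochoric: V stays 39.3 L; P/T = const ⇒ T₂ = 2150 K, P₂ = 1770 kPa.
W = 0 (no volume change).
ΔU = nCvΔT = 3.89×20.8×(2150−555) = 129000 J.
Q = ΔU = 129000 J.
State after step 1: P = 1770 kPa, V = 39.3 L, T = 2150 K.
Step 2 — Isothermal: T stays 2150 K; PV = const ⇒ V₂ = 18.2 L, P₂ = 3820 kPa.
ΔU = 0 (ideal gas, T constant).
W = nRT ln(V₂/V₁) = 3.89×8.314×2150×ln(0.463) = -53500 J.
Q = ΔU + W = -53500 J.
Net over both steps: W = -53500 J, Q = 75500 J, ΔU = 129000 J.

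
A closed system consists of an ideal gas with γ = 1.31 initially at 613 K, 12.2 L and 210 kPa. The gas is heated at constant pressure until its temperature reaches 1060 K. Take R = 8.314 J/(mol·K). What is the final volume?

Isobaric: P stays 210 kPa; V/T = const ⇒ T₂ = 1060 K, V₂ = 21.1 L.

21.1 L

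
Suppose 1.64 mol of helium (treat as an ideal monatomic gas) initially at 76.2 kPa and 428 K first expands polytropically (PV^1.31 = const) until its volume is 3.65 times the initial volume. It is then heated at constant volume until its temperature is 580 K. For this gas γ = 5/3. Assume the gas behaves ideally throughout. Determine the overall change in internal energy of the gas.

3110 J

V₁ = nRT₁/P₁ = 1.64×8.314×428/76.2 = 76.6 L.
Step 1 — Polytropic n=1.31: T₂ = T₁(V₁/V₂)^(n−1) = 428×(0.274)^0.31 = 287 K; P₂ = P₁(V₁/V₂)^n = 14.0 kPa.
W = (P₁V₁−P₂V₂)/(n−1) = (76.2×76.6−14.0×280)/0.31 = 6220 J.
ΔU = nCvΔT = 1.64×12.5×(287−428) = -2890 J.
Q = ΔU + W = 3330 J.
State after step 1: P = 14.0 kPa, V = 280 L, T = 287 K.
Step 2 — Isochoric: V stays 280 L; P/T = const ⇒ T₂ = 580 K, P₂ = 28.3 kPa.
W = 0 (no volume change).
ΔU = nCvΔT = 1.64×12.5×(580−287) = 6000 J.
Q = ΔU = 6000 J.
Net over both steps: W = 6220 J, Q = 9330 J, ΔU = 3110 J.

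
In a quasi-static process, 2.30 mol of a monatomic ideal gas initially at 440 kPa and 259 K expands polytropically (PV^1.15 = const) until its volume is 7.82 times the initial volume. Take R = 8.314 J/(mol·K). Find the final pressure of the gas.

V₁ = nRT₁/P₁ = 2.30×8.314×259/440 = 11.3 L.
Polytropic n=1.15: T₂ = T₁(V₁/V₂)^(n−1) = 259×(0.128)^0.15 = 190 K; P₂ = P₁(V₁/V₂)^n = 41.3 kPa.

41.3 kPa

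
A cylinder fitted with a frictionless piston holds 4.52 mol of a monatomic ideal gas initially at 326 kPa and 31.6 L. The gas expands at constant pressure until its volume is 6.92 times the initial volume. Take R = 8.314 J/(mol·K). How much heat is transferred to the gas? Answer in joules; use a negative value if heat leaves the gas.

152000 J

T₁ = P₁V₁/(nR) = 326×31.6/(4.52×8.314) = 274 K.
Isobaric: P stays 326 kPa; V/T = const ⇒ T₂ = 1900 K, V₂ = 219 L.
W = PΔV = 326×(219−31.6) kPa·L = 61000 J.
ΔU = nCvΔT = 4.52×12.5×(1900−274) = 91500 J.
Q = ΔU + W = nCpΔT = 152000 J.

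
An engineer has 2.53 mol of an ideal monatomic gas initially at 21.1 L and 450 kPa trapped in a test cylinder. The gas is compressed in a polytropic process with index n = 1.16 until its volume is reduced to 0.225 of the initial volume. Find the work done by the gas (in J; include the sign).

T₁ = P₁V₁/(nR) = 450×21.1/(2.53×8.314) = 451 K.
Polytropic n=1.16: T₂ = T₁(V₁/V₂)^(n−1) = 451×(4.44)^0.16 = 573 K; P₂ = P₁(V₁/V₂)^n = 2540 kPa.
W = (P₁V₁−P₂V₂)/(n−1) = (450×21.1−2540×4.75)/0.16 = -16000 J.

-16000 J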